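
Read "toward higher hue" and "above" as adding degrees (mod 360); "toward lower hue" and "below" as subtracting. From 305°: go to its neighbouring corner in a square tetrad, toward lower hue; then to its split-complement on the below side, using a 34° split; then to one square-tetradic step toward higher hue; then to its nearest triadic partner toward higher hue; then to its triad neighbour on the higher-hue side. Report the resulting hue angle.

square ↓ −90°: 305 − 90 = 215°
split-comp 34° ↓ +146°: 215 + 146 = 361 → 361 − 360 = 1°
square ↑ +90°: 1 + 90 = 91°
triadic ↑ +120°: 91 + 120 = 211°
triadic ↑ +120°: 211 + 120 = 331°

331°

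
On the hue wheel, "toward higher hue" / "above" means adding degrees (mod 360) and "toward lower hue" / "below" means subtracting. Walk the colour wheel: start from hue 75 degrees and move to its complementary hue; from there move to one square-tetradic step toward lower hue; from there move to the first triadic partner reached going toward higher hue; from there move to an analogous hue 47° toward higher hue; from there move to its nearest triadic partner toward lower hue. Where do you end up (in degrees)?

+180° (complement): 75 + 180 = 255°
−90° (square ↓): 255 − 90 = 165°
+120° (triadic ↑): 165 + 120 = 285°
+47° (analog 47° ↑): 285 + 47 = 332°
−120° (triadic ↓): 332 − 120 = 212°

212°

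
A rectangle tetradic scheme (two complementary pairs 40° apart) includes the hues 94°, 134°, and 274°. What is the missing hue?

314°

A rectangular tetradic uses two complementary pairs 40° apart: offsets 0°, 40°, 180°, 220°.
Among {94°, 134°, 274°}, 274° and 94° are a 180° pair.
The remaining hue 134° needs its own complement: 134 + 180 = 314°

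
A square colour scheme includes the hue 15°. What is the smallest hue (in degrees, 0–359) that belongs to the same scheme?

A square tetradic scheme places four hues every 90°.
The full set through 15° is {15°, 105°, 195°, 285°}.

15°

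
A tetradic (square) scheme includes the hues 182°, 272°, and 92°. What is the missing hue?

2°

A square tetradic scheme places four hues every 90°.
The full set through 92° is {2°, 92°, 182°, 272°}.
Given {92°, 182°, 272°}, the missing hue is 2°.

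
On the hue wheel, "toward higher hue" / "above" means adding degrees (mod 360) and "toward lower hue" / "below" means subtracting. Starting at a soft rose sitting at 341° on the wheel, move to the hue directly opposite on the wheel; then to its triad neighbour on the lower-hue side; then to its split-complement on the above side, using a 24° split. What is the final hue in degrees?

245°

341 + 180 = 521 → 521 − 360 = 161°   (complement)
161 − 120 = 41°   (triadic ↓)
41 + 204 = 245°   (split-comp 24° ↑)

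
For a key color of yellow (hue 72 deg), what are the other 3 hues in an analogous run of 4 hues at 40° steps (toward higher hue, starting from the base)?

Analogous hues sit every 40° along the wheel.
72 + 40 = 112°
72 + 80 = 152°
72 + 120 = 192°

112°, 152°, 192°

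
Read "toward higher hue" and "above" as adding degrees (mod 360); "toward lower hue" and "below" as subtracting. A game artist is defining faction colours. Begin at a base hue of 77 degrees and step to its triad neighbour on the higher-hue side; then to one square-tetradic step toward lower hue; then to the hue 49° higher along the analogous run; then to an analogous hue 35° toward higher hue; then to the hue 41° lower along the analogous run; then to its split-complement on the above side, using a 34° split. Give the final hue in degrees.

4°

77 + 120 = 197°   (triadic ↑)
197 − 90 = 107°   (square ↓)
107 + 49 = 156°   (analog 49° ↑)
156 + 35 = 191°   (analog 35° ↑)
191 − 41 = 150°   (analog 41° ↓)
150 + 214 = 364 → 364 − 360 = 4°   (split-comp 34° ↑)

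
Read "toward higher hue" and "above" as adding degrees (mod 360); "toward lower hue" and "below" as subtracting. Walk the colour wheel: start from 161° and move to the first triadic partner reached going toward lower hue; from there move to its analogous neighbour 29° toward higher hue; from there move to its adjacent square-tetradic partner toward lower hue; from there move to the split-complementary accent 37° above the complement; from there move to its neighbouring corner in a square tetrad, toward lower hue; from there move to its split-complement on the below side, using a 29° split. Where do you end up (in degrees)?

258°

−120° (triadic ↓): 161 − 120 = 41°
+29° (analog 29° ↑): 41 + 29 = 70°
−90° (square ↓): 70 − 90 = -20 → -20 + 360 = 340°
+217° (split-comp 37° ↑): 340 + 217 = 557 → 557 − 360 = 197°
−90° (square ↓): 197 − 90 = 107°
+151° (split-comp 29° ↓): 107 + 151 = 258°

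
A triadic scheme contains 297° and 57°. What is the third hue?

177°

A triad spaces three hues 120° apart.
The full set is {57°, 177°, 297°}.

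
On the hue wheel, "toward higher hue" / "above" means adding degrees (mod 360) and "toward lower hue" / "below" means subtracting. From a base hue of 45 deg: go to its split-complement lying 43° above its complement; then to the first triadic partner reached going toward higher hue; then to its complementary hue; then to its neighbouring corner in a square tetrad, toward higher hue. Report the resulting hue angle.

298°

45 + 223 = 268°   (split-comp 43° ↑)
268 + 120 = 388 → 388 − 360 = 28°   (triadic ↑)
28 + 180 = 208°   (complement)
208 + 90 = 298°   (square ↑)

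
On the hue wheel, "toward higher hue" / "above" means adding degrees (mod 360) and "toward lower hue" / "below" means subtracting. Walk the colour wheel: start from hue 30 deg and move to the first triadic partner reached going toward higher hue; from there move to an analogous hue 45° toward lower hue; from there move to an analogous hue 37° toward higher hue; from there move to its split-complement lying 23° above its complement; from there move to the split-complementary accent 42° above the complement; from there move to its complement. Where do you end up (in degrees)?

+120° (triadic ↑): 30 + 120 = 150°
−45° (analog 45° ↓): 150 − 45 = 105°
+37° (analog 37° ↑): 105 + 37 = 142°
+203° (split-comp 23° ↑): 142 + 203 = 345°
+222° (split-comp 42° ↑): 345 + 222 = 567 → 567 − 360 = 207°
+180° (complement): 207 + 180 = 387 → 387 − 360 = 27°

27°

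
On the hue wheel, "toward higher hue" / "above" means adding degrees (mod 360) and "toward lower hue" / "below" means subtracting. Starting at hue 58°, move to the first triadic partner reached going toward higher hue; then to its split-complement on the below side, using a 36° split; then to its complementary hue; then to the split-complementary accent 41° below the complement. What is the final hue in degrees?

58 + 120 = 178°   (triadic ↑)
178 + 144 = 322°   (split-comp 36° ↓)
322 + 180 = 502 → 502 − 360 = 142°   (complement)
142 + 139 = 281°   (split-comp 41° ↓)

281°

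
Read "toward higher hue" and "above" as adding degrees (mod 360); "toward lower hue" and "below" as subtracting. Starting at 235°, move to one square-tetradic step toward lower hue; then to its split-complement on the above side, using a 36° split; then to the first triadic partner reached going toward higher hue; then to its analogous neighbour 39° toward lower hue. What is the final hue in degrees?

−90° (square ↓): 235 − 90 = 145°
+216° (split-comp 36° ↑): 145 + 216 = 361 → 361 − 360 = 1°
+120° (triadic ↑): 1 + 120 = 121°
−39° (analog 39° ↓): 121 − 39 = 82°

82°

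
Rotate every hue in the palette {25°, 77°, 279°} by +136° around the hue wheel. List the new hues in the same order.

161°, 213°, 55°

25 + 136 = 161°
77 + 136 = 213°
279 + 136 = 415 → 415 − 360 = 55°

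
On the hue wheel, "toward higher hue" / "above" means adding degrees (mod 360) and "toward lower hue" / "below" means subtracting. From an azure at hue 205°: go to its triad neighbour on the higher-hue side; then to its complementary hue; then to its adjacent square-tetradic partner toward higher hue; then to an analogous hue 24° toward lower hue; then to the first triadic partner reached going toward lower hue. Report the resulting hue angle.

91°

205 + 120 = 325°   (triadic ↑)
325 + 180 = 505 → 505 − 360 = 145°   (complement)
145 + 90 = 235°   (square ↑)
235 − 24 = 211°   (analog 24° ↓)
211 − 120 = 91°   (triadic ↓)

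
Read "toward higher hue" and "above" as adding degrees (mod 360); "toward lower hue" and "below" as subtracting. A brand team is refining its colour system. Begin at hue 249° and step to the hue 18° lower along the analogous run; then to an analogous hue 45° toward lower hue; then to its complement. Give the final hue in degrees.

6°

−18° (analog 18° ↓): 249 − 18 = 231°
−45° (analog 45° ↓): 231 − 45 = 186°
+180° (complement): 186 + 180 = 366 → 366 − 360 = 6°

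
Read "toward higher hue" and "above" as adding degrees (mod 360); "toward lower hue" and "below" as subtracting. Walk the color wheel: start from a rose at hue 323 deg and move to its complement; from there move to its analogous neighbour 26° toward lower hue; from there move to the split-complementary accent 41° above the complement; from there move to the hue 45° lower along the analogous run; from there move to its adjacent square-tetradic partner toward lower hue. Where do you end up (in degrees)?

203°

+180° (complement): 323 + 180 = 503 → 503 − 360 = 143°
−26° (analog 26° ↓): 143 − 26 = 117°
+221° (split-comp 41° ↑): 117 + 221 = 338°
−45° (analog 45° ↓): 338 − 45 = 293°
−90° (square ↓): 293 − 90 = 203°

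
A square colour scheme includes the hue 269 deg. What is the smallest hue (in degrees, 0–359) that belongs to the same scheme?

A square tetradic scheme places four hues every 90°.
The full set through 269° is {89°, 179°, 269°, 359°}.

89°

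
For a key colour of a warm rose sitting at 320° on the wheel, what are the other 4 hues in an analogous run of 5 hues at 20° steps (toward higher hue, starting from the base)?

320 + 20 = 340°
320 + 40 = 360 → 360 − 360 = 0°
320 + 60 = 380 → 380 − 360 = 20°
320 + 80 = 400 → 400 − 360 = 40°

340°, 0°, 20° and 40°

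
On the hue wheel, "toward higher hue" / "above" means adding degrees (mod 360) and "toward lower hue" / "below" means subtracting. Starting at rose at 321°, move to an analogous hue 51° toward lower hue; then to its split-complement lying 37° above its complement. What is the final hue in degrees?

127°

−51° (analog 51° ↓): 321 − 51 = 270°
+217° (split-comp 37° ↑): 270 + 217 = 487 → 487 − 360 = 127°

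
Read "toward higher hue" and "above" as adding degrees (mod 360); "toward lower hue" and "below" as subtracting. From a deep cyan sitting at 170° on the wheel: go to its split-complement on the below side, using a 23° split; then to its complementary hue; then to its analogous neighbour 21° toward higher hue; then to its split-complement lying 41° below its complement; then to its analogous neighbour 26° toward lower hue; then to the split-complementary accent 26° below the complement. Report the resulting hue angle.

170 + 157 = 327°   (split-comp 23° ↓)
327 + 180 = 507 → 507 − 360 = 147°   (complement)
147 + 21 = 168°   (analog 21° ↑)
168 + 139 = 307°   (split-comp 41° ↓)
307 − 26 = 281°   (analog 26° ↓)
281 + 154 = 435 → 435 − 360 = 75°   (split-comp 26° ↓)

75°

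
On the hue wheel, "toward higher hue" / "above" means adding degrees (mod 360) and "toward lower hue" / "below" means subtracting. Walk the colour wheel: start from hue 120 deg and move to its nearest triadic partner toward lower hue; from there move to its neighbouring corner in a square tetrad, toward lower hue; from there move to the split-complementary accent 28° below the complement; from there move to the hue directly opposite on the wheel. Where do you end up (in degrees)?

−120° (triadic ↓): 120 − 120 = 0°
−90° (square ↓): 0 − 90 = -90 → -90 + 360 = 270°
+152° (split-comp 28° ↓): 270 + 152 = 422 → 422 − 360 = 62°
+180° (complement): 62 + 180 = 242°

242°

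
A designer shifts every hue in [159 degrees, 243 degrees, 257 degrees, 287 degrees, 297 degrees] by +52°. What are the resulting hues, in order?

159 + 52 = 211°
243 + 52 = 295°
257 + 52 = 309°
287 + 52 = 339°
297 + 52 = 349°

211°, 295°, 309°, 339°, 349°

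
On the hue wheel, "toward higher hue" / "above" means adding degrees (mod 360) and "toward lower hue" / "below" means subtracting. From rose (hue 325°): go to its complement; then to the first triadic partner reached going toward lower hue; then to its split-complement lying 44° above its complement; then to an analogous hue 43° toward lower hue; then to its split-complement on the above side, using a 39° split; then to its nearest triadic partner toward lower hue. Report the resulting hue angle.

complement +180°: 325 + 180 = 505 → 505 − 360 = 145°
triadic ↓ −120°: 145 − 120 = 25°
split-comp 44° ↑ +224°: 25 + 224 = 249°
analog 43° ↓ −43°: 249 − 43 = 206°
split-comp 39° ↑ +219°: 206 + 219 = 425 → 425 − 360 = 65°
triadic ↓ −120°: 65 − 120 = -55 → -55 + 360 = 305°

305°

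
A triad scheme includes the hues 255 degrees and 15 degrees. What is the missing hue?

A triad places three hues 120° apart.
The full set through 15° is {15°, 135°, 255°}.
Given {15°, 255°}, the missing hue is 135°.

135°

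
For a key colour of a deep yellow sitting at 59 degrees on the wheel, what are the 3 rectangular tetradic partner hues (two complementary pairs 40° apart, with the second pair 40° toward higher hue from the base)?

99°, 239°, 279°

A rectangular tetradic uses two complementary pairs 40° apart: offsets 0°, 40°, 180°, 220°.
59 + 40 = 99°
59 + 180 = 239°
59 + 220 = 279°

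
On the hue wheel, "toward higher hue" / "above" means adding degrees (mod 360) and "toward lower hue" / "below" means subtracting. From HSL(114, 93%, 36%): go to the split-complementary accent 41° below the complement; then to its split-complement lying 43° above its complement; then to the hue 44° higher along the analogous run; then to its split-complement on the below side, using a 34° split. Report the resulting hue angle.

306°

114 + 139 = 253°   (split-comp 41° ↓)
253 + 223 = 476 → 476 − 360 = 116°   (split-comp 43° ↑)
116 + 44 = 160°   (analog 44° ↑)
160 + 146 = 306°   (split-comp 34° ↓)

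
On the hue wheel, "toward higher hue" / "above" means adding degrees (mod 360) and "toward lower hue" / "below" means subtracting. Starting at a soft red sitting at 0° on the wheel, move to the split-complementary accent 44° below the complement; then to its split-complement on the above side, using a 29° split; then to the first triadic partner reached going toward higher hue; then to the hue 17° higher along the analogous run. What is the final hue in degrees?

122°

split-comp 44° ↓ +136°: 0 + 136 = 136°
split-comp 29° ↑ +209°: 136 + 209 = 345°
triadic ↑ +120°: 345 + 120 = 465 → 465 − 360 = 105°
analog 17° ↑ +17°: 105 + 17 = 122°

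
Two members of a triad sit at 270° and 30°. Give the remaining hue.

A triad spaces three hues 120° apart.
The full set is {30°, 150°, 270°}.

150°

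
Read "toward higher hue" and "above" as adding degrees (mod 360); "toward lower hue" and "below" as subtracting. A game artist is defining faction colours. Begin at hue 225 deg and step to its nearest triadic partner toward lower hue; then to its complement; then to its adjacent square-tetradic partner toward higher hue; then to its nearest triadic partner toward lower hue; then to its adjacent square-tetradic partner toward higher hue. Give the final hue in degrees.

345°

−120° (triadic ↓): 225 − 120 = 105°
+180° (complement): 105 + 180 = 285°
+90° (square ↑): 285 + 90 = 375 → 375 − 360 = 15°
−120° (triadic ↓): 15 − 120 = -105 → -105 + 360 = 255°
+90° (square ↑): 255 + 90 = 345°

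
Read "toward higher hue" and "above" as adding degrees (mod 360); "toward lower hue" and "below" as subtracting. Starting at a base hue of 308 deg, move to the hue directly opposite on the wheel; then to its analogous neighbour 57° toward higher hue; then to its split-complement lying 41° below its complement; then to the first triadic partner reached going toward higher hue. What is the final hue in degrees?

308 + 180 = 488 → 488 − 360 = 128°   (complement)
128 + 57 = 185°   (analog 57° ↑)
185 + 139 = 324°   (split-comp 41° ↓)
324 + 120 = 444 → 444 − 360 = 84°   (triadic ↑)

84°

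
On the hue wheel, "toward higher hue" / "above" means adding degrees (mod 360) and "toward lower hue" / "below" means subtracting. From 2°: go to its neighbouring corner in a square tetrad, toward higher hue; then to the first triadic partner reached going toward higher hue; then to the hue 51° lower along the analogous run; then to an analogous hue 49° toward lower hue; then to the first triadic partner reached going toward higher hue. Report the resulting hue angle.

+90° (square ↑): 2 + 90 = 92°
+120° (triadic ↑): 92 + 120 = 212°
−51° (analog 51° ↓): 212 − 51 = 161°
−49° (analog 49° ↓): 161 − 49 = 112°
+120° (triadic ↑): 112 + 120 = 232°

232°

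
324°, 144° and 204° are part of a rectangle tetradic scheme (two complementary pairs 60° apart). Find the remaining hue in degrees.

24°

A rectangular tetradic uses two complementary pairs 60° apart: offsets 0°, 60°, 180°, 240°.
Among {144°, 204°, 324°}, 144° and 324° are a 180° pair.
The remaining hue 204° needs its own complement: 204 + 180 = 384 → 384 − 360 = 24°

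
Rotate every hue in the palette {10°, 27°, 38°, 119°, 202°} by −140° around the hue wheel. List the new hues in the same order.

10 − 140 = -130 → -130 + 360 = 230°
27 − 140 = -113 → -113 + 360 = 247°
38 − 140 = -102 → -102 + 360 = 258°
119 − 140 = -21 → -21 + 360 = 339°
202 − 140 = 62°

230°, 247°, 258°, 339°, 62°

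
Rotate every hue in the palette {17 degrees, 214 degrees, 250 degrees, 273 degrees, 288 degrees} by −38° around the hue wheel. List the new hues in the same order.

17 − 38 = -21 → -21 + 360 = 339°
214 − 38 = 176°
250 − 38 = 212°
273 − 38 = 235°
288 − 38 = 250°

339°, 176°, 212°, 235°, 250°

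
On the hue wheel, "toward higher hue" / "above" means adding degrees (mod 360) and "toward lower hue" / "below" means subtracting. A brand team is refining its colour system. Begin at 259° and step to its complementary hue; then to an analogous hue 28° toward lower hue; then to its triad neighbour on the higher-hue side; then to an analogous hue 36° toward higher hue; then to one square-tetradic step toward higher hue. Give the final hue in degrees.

297°

+180° (complement): 259 + 180 = 439 → 439 − 360 = 79°
−28° (analog 28° ↓): 79 − 28 = 51°
+120° (triadic ↑): 51 + 120 = 171°
+36° (analog 36° ↑): 171 + 36 = 207°
+90° (square ↑): 207 + 90 = 297°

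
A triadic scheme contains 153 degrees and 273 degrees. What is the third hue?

33°

A triad spaces three hues 120° apart.
The full set is {33°, 153°, 273°}.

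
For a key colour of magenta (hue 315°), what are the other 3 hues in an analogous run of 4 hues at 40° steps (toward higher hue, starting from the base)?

315 + 40 = 355°
315 + 80 = 395 → 395 − 360 = 35°
315 + 120 = 435 → 435 − 360 = 75°

355°, 35°, and 75°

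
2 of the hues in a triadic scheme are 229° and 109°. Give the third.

A triad places three hues 120° apart.
The full set through 109° is {109°, 229°, 349°}.
Given {109°, 229°}, the missing hue is 349°.

349°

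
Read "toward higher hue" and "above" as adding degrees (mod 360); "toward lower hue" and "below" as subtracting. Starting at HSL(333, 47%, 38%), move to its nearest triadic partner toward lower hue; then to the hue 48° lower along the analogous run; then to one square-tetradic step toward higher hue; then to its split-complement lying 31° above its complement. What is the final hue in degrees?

−120° (triadic ↓): 333 − 120 = 213°
−48° (analog 48° ↓): 213 − 48 = 165°
+90° (square ↑): 165 + 90 = 255°
+211° (split-comp 31° ↑): 255 + 211 = 466 → 466 − 360 = 106°

106°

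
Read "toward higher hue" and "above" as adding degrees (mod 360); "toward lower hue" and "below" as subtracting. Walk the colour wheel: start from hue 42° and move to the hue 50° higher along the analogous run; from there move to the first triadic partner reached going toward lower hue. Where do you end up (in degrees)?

332°

analog 50° ↑ +50°: 42 + 50 = 92°
triadic ↓ −120°: 92 − 120 = -28 → -28 + 360 = 332°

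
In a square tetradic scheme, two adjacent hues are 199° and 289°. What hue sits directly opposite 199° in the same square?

A square tetradic scheme places four hues 90° apart; opposite corners are 180° apart.
199 + 180 = 379 → 379 − 360 = 19°

19°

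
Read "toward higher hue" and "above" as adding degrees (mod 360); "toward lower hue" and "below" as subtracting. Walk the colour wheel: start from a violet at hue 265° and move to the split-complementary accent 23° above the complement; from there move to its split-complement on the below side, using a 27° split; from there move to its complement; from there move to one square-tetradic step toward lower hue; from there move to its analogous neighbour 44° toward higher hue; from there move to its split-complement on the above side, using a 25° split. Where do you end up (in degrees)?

240°

265 + 203 = 468 → 468 − 360 = 108°   (split-comp 23° ↑)
108 + 153 = 261°   (split-comp 27° ↓)
261 + 180 = 441 → 441 − 360 = 81°   (complement)
81 − 90 = -9 → -9 + 360 = 351°   (square ↓)
351 + 44 = 395 → 395 − 360 = 35°   (analog 44° ↑)
35 + 205 = 240°   (split-comp 25° ↑)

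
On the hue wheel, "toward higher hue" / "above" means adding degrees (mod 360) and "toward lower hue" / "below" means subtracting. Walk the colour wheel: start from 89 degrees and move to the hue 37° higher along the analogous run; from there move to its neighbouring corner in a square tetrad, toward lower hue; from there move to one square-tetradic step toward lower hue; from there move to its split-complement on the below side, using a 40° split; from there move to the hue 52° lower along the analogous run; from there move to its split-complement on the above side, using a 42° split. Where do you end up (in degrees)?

analog 37° ↑ +37°: 89 + 37 = 126°
square ↓ −90°: 126 − 90 = 36°
square ↓ −90°: 36 − 90 = -54 → -54 + 360 = 306°
split-comp 40° ↓ +140°: 306 + 140 = 446 → 446 − 360 = 86°
analog 52° ↓ −52°: 86 − 52 = 34°
split-comp 42° ↑ +222°: 34 + 222 = 256°

256°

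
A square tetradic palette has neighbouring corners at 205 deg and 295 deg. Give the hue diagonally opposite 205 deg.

25°

A square tetradic scheme places four hues 90° apart; opposite corners are 180° apart.
205 + 180 = 385 → 385 − 360 = 25°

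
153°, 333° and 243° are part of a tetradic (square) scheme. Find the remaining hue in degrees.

63°

A square tetradic scheme places four hues every 90°.
The full set through 153° is {63°, 153°, 243°, 333°}.
Given {153°, 243°, 333°}, the missing hue is 63°.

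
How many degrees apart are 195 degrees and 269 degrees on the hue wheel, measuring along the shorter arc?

74°

|195 − 269| = 74.
74 ≤ 180, so the shorter arc is 74°.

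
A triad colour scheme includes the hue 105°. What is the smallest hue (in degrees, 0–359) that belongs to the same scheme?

A triad places three hues 120° apart.
The full set through 105° is {105°, 225°, 345°}.

105°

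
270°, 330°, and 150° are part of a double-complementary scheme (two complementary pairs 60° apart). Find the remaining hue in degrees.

A rectangular tetradic uses two complementary pairs 60° apart: offsets 0°, 60°, 180°, 240°.
Among {150°, 270°, 330°}, 330° and 150° are a 180° pair.
The remaining hue 270° needs its own complement: 270 + 180 = 450 → 450 − 360 = 90°

90°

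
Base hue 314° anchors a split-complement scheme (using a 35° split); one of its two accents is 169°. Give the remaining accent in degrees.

99°

Split-complementary hues sit 35° either side of the complement.
Complement of the base 314°: 314 + 180 = 494 → 494 − 360 = 134°
The given accent 169° is 35° one side of 134°; the other accent sits 35° the other side: 134 − 35 = 99°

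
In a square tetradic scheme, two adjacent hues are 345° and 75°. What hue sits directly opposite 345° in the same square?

165°

A square tetradic scheme places four hues 90° apart; opposite corners are 180° apart.
345 + 180 = 525 → 525 − 360 = 165°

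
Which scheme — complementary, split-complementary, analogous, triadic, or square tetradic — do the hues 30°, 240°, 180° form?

split-complementary

Sort the hues: 30°, 180°, 240°.
Successive gaps around the wheel: 150°, 60°, 150°.
Two 150° gaps and one 60° gap — a base hue opposite a pair of accents 30° either side of its complement — is the split-complementary pattern.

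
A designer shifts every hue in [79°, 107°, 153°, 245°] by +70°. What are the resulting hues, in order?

149°, 177°, 223°, 315°

79 + 70 = 149°
107 + 70 = 177°
153 + 70 = 223°
245 + 70 = 315°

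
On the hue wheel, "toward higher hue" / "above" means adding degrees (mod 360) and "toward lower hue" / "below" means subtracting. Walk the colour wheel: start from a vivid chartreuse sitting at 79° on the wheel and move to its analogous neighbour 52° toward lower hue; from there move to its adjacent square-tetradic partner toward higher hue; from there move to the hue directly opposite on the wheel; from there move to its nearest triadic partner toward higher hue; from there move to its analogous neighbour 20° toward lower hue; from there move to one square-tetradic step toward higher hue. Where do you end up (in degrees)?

−52° (analog 52° ↓): 79 − 52 = 27°
+90° (square ↑): 27 + 90 = 117°
+180° (complement): 117 + 180 = 297°
+120° (triadic ↑): 297 + 120 = 417 → 417 − 360 = 57°
−20° (analog 20° ↓): 57 − 20 = 37°
+90° (square ↑): 37 + 90 = 127°

127°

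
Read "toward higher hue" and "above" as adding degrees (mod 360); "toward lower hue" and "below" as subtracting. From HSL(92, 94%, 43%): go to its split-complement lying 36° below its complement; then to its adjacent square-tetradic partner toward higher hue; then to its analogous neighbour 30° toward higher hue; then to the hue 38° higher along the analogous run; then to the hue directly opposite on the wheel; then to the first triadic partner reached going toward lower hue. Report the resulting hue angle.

92 + 144 = 236°   (split-comp 36° ↓)
236 + 90 = 326°   (square ↑)
326 + 30 = 356°   (analog 30° ↑)
356 + 38 = 394 → 394 − 360 = 34°   (analog 38° ↑)
34 + 180 = 214°   (complement)
214 − 120 = 94°   (triadic ↓)

94°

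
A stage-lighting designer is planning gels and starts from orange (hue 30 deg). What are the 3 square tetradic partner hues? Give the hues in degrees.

120°, 210°, 300°

A square tetradic scheme places four hues every 90°.
30 + 90 = 120°
30 + 180 = 210°
30 + 270 = 300°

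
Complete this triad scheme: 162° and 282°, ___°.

A triad places three hues 120° apart.
The full set through 162° is {42°, 162°, 282°}.
Given {162°, 282°}, the missing hue is 42°.

42°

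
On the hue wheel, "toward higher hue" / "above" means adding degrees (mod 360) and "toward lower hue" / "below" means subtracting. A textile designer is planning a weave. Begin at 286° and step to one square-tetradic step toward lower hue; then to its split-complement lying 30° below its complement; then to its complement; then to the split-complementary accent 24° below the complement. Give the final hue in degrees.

−90° (square ↓): 286 − 90 = 196°
+150° (split-comp 30° ↓): 196 + 150 = 346°
+180° (complement): 346 + 180 = 526 → 526 − 360 = 166°
+156° (split-comp 24° ↓): 166 + 156 = 322°

322°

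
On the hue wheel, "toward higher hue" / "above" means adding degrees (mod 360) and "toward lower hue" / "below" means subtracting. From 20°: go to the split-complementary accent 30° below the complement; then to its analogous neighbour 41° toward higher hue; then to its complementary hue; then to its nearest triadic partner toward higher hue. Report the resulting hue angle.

151°

+150° (split-comp 30° ↓): 20 + 150 = 170°
+41° (analog 41° ↑): 170 + 41 = 211°
+180° (complement): 211 + 180 = 391 → 391 − 360 = 31°
+120° (triadic ↑): 31 + 120 = 151°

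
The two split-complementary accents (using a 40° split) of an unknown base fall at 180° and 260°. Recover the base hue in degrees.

40°

The accents sit 40° either side of the complement, so the complement is their short-arc midpoint on the wheel.
Short-arc midpoint of 180° and 260°: 220°.
Base is 180° from the complement: 220 − 180 = 40°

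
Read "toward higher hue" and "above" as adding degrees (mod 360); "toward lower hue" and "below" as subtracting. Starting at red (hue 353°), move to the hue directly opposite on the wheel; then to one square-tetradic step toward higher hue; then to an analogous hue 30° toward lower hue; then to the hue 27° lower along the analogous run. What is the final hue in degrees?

+180° (complement): 353 + 180 = 533 → 533 − 360 = 173°
+90° (square ↑): 173 + 90 = 263°
−30° (analog 30° ↓): 263 − 30 = 233°
−27° (analog 27° ↓): 233 − 27 = 206°

206°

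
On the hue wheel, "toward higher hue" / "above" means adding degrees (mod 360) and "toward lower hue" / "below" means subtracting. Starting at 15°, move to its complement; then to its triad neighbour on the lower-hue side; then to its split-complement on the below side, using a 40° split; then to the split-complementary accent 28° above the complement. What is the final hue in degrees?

+180° (complement): 15 + 180 = 195°
−120° (triadic ↓): 195 − 120 = 75°
+140° (split-comp 40° ↓): 75 + 140 = 215°
+208° (split-comp 28° ↑): 215 + 208 = 423 → 423 − 360 = 63°

63°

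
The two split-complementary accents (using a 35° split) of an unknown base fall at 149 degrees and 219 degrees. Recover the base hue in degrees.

The accents sit 35° either side of the complement, so the complement is their short-arc midpoint on the wheel.
Short-arc midpoint of 149° and 219°: 184°.
Base is 180° from the complement: 184 − 180 = 4°

4°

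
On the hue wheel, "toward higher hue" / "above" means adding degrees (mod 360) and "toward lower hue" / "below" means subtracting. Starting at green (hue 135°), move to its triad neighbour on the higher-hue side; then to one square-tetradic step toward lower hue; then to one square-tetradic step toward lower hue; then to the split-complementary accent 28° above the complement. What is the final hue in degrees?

+120° (triadic ↑): 135 + 120 = 255°
−90° (square ↓): 255 − 90 = 165°
−90° (square ↓): 165 − 90 = 75°
+208° (split-comp 28° ↑): 75 + 208 = 283°

283°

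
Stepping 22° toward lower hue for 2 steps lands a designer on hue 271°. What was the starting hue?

315°

2 steps of 22° (toward lower hue) give a net shift of −44°.
Start = end − shift: 271 + 44 = 315°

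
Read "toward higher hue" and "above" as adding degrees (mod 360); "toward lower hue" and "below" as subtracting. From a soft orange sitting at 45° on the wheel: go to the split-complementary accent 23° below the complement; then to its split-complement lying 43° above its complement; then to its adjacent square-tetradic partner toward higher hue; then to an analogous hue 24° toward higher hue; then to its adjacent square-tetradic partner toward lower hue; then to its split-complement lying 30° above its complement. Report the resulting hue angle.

+157° (split-comp 23° ↓): 45 + 157 = 202°
+223° (split-comp 43° ↑): 202 + 223 = 425 → 425 − 360 = 65°
+90° (square ↑): 65 + 90 = 155°
+24° (analog 24° ↑): 155 + 24 = 179°
−90° (square ↓): 179 − 90 = 89°
+210° (split-comp 30° ↑): 89 + 210 = 299°

299°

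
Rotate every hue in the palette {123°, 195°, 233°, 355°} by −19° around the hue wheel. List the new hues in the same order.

104°, 176°, 214°, 336°

123 − 19 = 104°
195 − 19 = 176°
233 − 19 = 214°
355 − 19 = 336°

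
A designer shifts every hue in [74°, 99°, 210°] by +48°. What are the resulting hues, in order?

74 + 48 = 122°
99 + 48 = 147°
210 + 48 = 258°

122°, 147°, 258°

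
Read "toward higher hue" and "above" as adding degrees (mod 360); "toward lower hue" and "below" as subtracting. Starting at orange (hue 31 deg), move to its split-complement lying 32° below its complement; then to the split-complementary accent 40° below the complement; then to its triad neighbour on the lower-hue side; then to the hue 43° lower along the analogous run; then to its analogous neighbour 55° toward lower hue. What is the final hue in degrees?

101°

split-comp 32° ↓ +148°: 31 + 148 = 179°
split-comp 40° ↓ +140°: 179 + 140 = 319°
triadic ↓ −120°: 319 − 120 = 199°
analog 43° ↓ −43°: 199 − 43 = 156°
analog 55° ↓ −55°: 156 − 55 = 101°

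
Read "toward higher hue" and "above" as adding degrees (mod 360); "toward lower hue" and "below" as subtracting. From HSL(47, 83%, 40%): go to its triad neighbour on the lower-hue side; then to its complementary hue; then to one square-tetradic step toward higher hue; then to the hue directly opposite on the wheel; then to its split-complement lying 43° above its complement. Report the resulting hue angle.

−120° (triadic ↓): 47 − 120 = -73 → -73 + 360 = 287°
+180° (complement): 287 + 180 = 467 → 467 − 360 = 107°
+90° (square ↑): 107 + 90 = 197°
+180° (complement): 197 + 180 = 377 → 377 − 360 = 17°
+223° (split-comp 43° ↑): 17 + 223 = 240°

240°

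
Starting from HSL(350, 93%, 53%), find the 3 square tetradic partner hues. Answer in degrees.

80°, 170° and 260°

A square tetradic scheme places four hues every 90°.
350 + 90 = 440 → 440 − 360 = 80°
350 + 180 = 530 → 530 − 360 = 170°
350 + 270 = 620 → 620 − 360 = 260°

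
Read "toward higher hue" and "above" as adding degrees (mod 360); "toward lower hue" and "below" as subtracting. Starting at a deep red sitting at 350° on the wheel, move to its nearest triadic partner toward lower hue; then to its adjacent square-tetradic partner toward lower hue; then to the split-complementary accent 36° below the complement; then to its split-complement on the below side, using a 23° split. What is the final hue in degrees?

81°

−120° (triadic ↓): 350 − 120 = 230°
−90° (square ↓): 230 − 90 = 140°
+144° (split-comp 36° ↓): 140 + 144 = 284°
+157° (split-comp 23° ↓): 284 + 157 = 441 → 441 − 360 = 81°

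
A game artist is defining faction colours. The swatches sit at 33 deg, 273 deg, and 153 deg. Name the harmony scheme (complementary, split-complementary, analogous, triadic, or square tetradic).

triadic

Sort the hues: 33°, 153°, 273°.
Successive gaps around the wheel: 120°, 120°, 120°.
Three hues equally spaced 120° apart form a triad.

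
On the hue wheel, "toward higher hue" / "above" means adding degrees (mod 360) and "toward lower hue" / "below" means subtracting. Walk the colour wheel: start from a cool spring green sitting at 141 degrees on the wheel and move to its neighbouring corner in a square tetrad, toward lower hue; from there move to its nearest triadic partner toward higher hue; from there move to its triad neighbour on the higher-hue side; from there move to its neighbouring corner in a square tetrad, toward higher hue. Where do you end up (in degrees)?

−90° (square ↓): 141 − 90 = 51°
+120° (triadic ↑): 51 + 120 = 171°
+120° (triadic ↑): 171 + 120 = 291°
+90° (square ↑): 291 + 90 = 381 → 381 − 360 = 21°

21°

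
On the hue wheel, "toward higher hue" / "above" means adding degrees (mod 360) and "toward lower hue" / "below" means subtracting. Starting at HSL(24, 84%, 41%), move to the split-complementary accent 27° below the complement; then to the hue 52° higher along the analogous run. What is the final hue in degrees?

229°

+153° (split-comp 27° ↓): 24 + 153 = 177°
+52° (analog 52° ↑): 177 + 52 = 229°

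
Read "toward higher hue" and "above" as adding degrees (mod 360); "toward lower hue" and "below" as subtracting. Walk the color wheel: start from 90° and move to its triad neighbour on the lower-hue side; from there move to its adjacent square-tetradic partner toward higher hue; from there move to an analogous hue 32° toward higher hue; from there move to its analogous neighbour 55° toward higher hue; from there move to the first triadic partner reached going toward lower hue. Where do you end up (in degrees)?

27°

90 − 120 = -30 → -30 + 360 = 330°   (triadic ↓)
330 + 90 = 420 → 420 − 360 = 60°   (square ↑)
60 + 32 = 92°   (analog 32° ↑)
92 + 55 = 147°   (analog 55° ↑)
147 − 120 = 27°   (triadic ↓)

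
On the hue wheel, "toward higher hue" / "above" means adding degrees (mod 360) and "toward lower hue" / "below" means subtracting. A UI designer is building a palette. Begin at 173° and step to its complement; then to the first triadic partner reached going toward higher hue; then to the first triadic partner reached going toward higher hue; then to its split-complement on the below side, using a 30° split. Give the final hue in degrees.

23°

173 + 180 = 353°   (complement)
353 + 120 = 473 → 473 − 360 = 113°   (triadic ↑)
113 + 120 = 233°   (triadic ↑)
233 + 150 = 383 → 383 − 360 = 23°   (split-comp 30° ↓)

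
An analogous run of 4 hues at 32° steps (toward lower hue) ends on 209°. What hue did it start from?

3 steps of 32° (toward lower hue) give a net shift of −96°.
Start = end − shift: 209 + 96 = 305°

305°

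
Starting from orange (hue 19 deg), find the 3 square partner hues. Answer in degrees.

19 + 90 = 109°
19 + 180 = 199°
19 + 270 = 289°

109°, 199°, and 289°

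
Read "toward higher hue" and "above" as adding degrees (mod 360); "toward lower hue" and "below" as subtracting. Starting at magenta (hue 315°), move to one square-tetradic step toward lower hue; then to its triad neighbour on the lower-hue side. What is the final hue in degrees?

105°

315 − 90 = 225°   (square ↓)
225 − 120 = 105°   (triadic ↓)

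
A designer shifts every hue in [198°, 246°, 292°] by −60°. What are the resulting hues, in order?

138°, 186°, 232°

198 − 60 = 138°
246 − 60 = 186°
292 − 60 = 232°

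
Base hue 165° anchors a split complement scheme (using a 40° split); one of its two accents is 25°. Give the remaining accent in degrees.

305°

Split-complementary hues sit 40° either side of the complement.
Complement of the base 165°: 165 + 180 = 345°
The given accent 25° is 40° one side of 345°; the other accent sits 40° the other side: 345 − 40 = 305°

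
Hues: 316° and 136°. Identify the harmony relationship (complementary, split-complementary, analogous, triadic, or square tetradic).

complementary

Sort the hues: 136°, 316°.
Successive gaps around the wheel: 180°, 180°.
Two hues 180° apart are complementary.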